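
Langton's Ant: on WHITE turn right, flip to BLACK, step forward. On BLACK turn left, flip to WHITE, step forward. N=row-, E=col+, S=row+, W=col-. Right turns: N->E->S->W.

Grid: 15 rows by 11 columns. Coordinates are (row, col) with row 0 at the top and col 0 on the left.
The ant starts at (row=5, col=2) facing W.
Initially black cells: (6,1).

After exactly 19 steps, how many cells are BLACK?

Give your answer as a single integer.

Step 1: on WHITE (5,2): turn R to N, flip to black, move to (4,2). |black|=2
Step 2: on WHITE (4,2): turn R to E, flip to black, move to (4,3). |black|=3
Step 3: on WHITE (4,3): turn R to S, flip to black, move to (5,3). |black|=4
Step 4: on WHITE (5,3): turn R to W, flip to black, move to (5,2). |black|=5
Step 5: on BLACK (5,2): turn L to S, flip to white, move to (6,2). |black|=4
Step 6: on WHITE (6,2): turn R to W, flip to black, move to (6,1). |black|=5
Step 7: on BLACK (6,1): turn L to S, flip to white, move to (7,1). |black|=4
Step 8: on WHITE (7,1): turn R to W, flip to black, move to (7,0). |black|=5
Step 9: on WHITE (7,0): turn R to N, flip to black, move to (6,0). |black|=6
Step 10: on WHITE (6,0): turn R to E, flip to black, move to (6,1). |black|=7
Step 11: on WHITE (6,1): turn R to S, flip to black, move to (7,1). |black|=8
Step 12: on BLACK (7,1): turn L to E, flip to white, move to (7,2). |black|=7
Step 13: on WHITE (7,2): turn R to S, flip to black, move to (8,2). |black|=8
Step 14: on WHITE (8,2): turn R to W, flip to black, move to (8,1). |black|=9
Step 15: on WHITE (8,1): turn R to N, flip to black, move to (7,1). |black|=10
Step 16: on WHITE (7,1): turn R to E, flip to black, move to (7,2). |black|=11
Step 17: on BLACK (7,2): turn L to N, flip to white, move to (6,2). |black|=10
Step 18: on BLACK (6,2): turn L to W, flip to white, move to (6,1). |black|=9
Step 19: on BLACK (6,1): turn L to S, flip to white, move to (7,1). |black|=8

Answer: 8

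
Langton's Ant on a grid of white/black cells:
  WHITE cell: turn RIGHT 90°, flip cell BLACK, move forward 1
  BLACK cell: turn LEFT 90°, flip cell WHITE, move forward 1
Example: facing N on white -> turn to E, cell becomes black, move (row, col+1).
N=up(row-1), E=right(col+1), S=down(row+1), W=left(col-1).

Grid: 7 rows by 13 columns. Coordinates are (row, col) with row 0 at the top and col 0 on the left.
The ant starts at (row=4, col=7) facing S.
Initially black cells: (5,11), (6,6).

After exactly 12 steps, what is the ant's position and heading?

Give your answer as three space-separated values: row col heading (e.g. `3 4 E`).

Step 1: on WHITE (4,7): turn R to W, flip to black, move to (4,6). |black|=3
Step 2: on WHITE (4,6): turn R to N, flip to black, move to (3,6). |black|=4
Step 3: on WHITE (3,6): turn R to E, flip to black, move to (3,7). |black|=5
Step 4: on WHITE (3,7): turn R to S, flip to black, move to (4,7). |black|=6
Step 5: on BLACK (4,7): turn L to E, flip to white, move to (4,8). |black|=5
Step 6: on WHITE (4,8): turn R to S, flip to black, move to (5,8). |black|=6
Step 7: on WHITE (5,8): turn R to W, flip to black, move to (5,7). |black|=7
Step 8: on WHITE (5,7): turn R to N, flip to black, move to (4,7). |black|=8
Step 9: on WHITE (4,7): turn R to E, flip to black, move to (4,8). |black|=9
Step 10: on BLACK (4,8): turn L to N, flip to white, move to (3,8). |black|=8
Step 11: on WHITE (3,8): turn R to E, flip to black, move to (3,9). |black|=9
Step 12: on WHITE (3,9): turn R to S, flip to black, move to (4,9). |black|=10

Answer: 4 9 S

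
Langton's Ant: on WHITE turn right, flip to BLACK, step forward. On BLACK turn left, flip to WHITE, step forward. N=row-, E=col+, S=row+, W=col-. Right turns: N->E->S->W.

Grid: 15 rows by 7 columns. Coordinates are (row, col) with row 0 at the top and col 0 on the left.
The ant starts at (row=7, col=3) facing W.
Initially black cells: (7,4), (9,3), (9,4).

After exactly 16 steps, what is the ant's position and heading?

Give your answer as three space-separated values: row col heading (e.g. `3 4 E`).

Step 1: on WHITE (7,3): turn R to N, flip to black, move to (6,3). |black|=4
Step 2: on WHITE (6,3): turn R to E, flip to black, move to (6,4). |black|=5
Step 3: on WHITE (6,4): turn R to S, flip to black, move to (7,4). |black|=6
Step 4: on BLACK (7,4): turn L to E, flip to white, move to (7,5). |black|=5
Step 5: on WHITE (7,5): turn R to S, flip to black, move to (8,5). |black|=6
Step 6: on WHITE (8,5): turn R to W, flip to black, move to (8,4). |black|=7
Step 7: on WHITE (8,4): turn R to N, flip to black, move to (7,4). |black|=8
Step 8: on WHITE (7,4): turn R to E, flip to black, move to (7,5). |black|=9
Step 9: on BLACK (7,5): turn L to N, flip to white, move to (6,5). |black|=8
Step 10: on WHITE (6,5): turn R to E, flip to black, move to (6,6). |black|=9
Step 11: on WHITE (6,6): turn R to S, flip to black, move to (7,6). |black|=10
Step 12: on WHITE (7,6): turn R to W, flip to black, move to (7,5). |black|=11
Step 13: on WHITE (7,5): turn R to N, flip to black, move to (6,5). |black|=12
Step 14: on BLACK (6,5): turn L to W, flip to white, move to (6,4). |black|=11
Step 15: on BLACK (6,4): turn L to S, flip to white, move to (7,4). |black|=10
Step 16: on BLACK (7,4): turn L to E, flip to white, move to (7,5). |black|=9

Answer: 7 5 E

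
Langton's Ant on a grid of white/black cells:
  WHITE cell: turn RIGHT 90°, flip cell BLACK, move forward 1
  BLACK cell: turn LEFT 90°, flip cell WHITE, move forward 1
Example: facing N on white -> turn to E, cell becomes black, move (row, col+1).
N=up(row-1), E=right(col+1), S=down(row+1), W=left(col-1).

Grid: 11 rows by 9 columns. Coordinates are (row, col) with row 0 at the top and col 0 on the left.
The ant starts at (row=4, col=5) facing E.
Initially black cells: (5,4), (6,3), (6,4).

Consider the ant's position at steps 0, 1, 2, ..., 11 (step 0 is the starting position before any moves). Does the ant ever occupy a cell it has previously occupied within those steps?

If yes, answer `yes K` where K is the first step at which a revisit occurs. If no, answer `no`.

Step 1: on WHITE (4,5): turn R to S, flip to black, move to (5,5). |black|=4 — new cell
Step 2: on WHITE (5,5): turn R to W, flip to black, move to (5,4). |black|=5 — new cell
Step 3: on BLACK (5,4): turn L to S, flip to white, move to (6,4). |black|=4 — new cell
Step 4: on BLACK (6,4): turn L to E, flip to white, move to (6,5). |black|=3 — new cell
Step 5: on WHITE (6,5): turn R to S, flip to black, move to (7,5). |black|=4 — new cell
Step 6: on WHITE (7,5): turn R to W, flip to black, move to (7,4). |black|=5 — new cell
Step 7: on WHITE (7,4): turn R to N, flip to black, move to (6,4). |black|=6 — REVISIT

Answer: yes 7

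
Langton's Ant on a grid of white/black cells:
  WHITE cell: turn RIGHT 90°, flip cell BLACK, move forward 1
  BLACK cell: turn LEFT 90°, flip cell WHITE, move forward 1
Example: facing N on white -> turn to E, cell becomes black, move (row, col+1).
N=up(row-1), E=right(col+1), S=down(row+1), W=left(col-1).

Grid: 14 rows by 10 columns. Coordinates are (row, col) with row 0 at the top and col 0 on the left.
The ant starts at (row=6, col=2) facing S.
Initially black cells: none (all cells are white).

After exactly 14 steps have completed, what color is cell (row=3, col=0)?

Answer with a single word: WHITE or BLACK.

Step 1: on WHITE (6,2): turn R to W, flip to black, move to (6,1). |black|=1
Step 2: on WHITE (6,1): turn R to N, flip to black, move to (5,1). |black|=2
Step 3: on WHITE (5,1): turn R to E, flip to black, move to (5,2). |black|=3
Step 4: on WHITE (5,2): turn R to S, flip to black, move to (6,2). |black|=4
Step 5: on BLACK (6,2): turn L to E, flip to white, move to (6,3). |black|=3
Step 6: on WHITE (6,3): turn R to S, flip to black, move to (7,3). |black|=4
Step 7: on WHITE (7,3): turn R to W, flip to black, move to (7,2). |black|=5
Step 8: on WHITE (7,2): turn R to N, flip to black, move to (6,2). |black|=6
Step 9: on WHITE (6,2): turn R to E, flip to black, move to (6,3). |black|=7
Step 10: on BLACK (6,3): turn L to N, flip to white, move to (5,3). |black|=6
Step 11: on WHITE (5,3): turn R to E, flip to black, move to (5,4). |black|=7
Step 12: on WHITE (5,4): turn R to S, flip to black, move to (6,4). |black|=8
Step 13: on WHITE (6,4): turn R to W, flip to black, move to (6,3). |black|=9
Step 14: on WHITE (6,3): turn R to N, flip to black, move to (5,3). |black|=10

Answer: WHITE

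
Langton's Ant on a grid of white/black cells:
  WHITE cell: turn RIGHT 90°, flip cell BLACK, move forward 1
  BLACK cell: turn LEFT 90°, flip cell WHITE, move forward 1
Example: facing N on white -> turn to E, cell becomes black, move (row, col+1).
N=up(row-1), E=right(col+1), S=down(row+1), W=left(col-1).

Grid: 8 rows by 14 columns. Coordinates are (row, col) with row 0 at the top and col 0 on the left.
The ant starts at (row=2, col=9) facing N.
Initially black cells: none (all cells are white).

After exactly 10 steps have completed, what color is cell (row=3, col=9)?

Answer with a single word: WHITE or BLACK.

Step 1: on WHITE (2,9): turn R to E, flip to black, move to (2,10). |black|=1
Step 2: on WHITE (2,10): turn R to S, flip to black, move to (3,10). |black|=2
Step 3: on WHITE (3,10): turn R to W, flip to black, move to (3,9). |black|=3
Step 4: on WHITE (3,9): turn R to N, flip to black, move to (2,9). |black|=4
Step 5: on BLACK (2,9): turn L to W, flip to white, move to (2,8). |black|=3
Step 6: on WHITE (2,8): turn R to N, flip to black, move to (1,8). |black|=4
Step 7: on WHITE (1,8): turn R to E, flip to black, move to (1,9). |black|=5
Step 8: on WHITE (1,9): turn R to S, flip to black, move to (2,9). |black|=6
Step 9: on WHITE (2,9): turn R to W, flip to black, move to (2,8). |black|=7
Step 10: on BLACK (2,8): turn L to S, flip to white, move to (3,8). |black|=6

Answer: BLACK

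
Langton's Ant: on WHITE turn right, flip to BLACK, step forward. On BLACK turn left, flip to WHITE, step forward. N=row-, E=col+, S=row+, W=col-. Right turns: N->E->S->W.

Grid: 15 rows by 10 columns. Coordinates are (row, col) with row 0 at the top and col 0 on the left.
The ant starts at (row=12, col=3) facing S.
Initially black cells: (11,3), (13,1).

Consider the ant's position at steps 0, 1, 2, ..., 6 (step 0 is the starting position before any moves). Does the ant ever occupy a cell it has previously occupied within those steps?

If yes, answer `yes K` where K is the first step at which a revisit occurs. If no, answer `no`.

Answer: no

Derivation:
Step 1: on WHITE (12,3): turn R to W, flip to black, move to (12,2). |black|=3 — new cell
Step 2: on WHITE (12,2): turn R to N, flip to black, move to (11,2). |black|=4 — new cell
Step 3: on WHITE (11,2): turn R to E, flip to black, move to (11,3). |black|=5 — new cell
Step 4: on BLACK (11,3): turn L to N, flip to white, move to (10,3). |black|=4 — new cell
Step 5: on WHITE (10,3): turn R to E, flip to black, move to (10,4). |black|=5 — new cell
Step 6: on WHITE (10,4): turn R to S, flip to black, move to (11,4). |black|=6 — new cell
No revisit within 6 steps.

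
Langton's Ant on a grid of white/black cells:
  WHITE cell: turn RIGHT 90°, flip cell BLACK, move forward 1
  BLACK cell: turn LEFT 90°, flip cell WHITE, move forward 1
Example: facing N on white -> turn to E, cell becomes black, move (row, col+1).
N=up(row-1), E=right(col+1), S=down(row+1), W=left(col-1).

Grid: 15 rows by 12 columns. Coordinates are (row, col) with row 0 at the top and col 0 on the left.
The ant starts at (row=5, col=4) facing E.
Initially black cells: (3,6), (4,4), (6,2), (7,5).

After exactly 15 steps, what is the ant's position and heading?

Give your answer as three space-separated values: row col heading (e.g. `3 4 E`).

Step 1: on WHITE (5,4): turn R to S, flip to black, move to (6,4). |black|=5
Step 2: on WHITE (6,4): turn R to W, flip to black, move to (6,3). |black|=6
Step 3: on WHITE (6,3): turn R to N, flip to black, move to (5,3). |black|=7
Step 4: on WHITE (5,3): turn R to E, flip to black, move to (5,4). |black|=8
Step 5: on BLACK (5,4): turn L to N, flip to white, move to (4,4). |black|=7
Step 6: on BLACK (4,4): turn L to W, flip to white, move to (4,3). |black|=6
Step 7: on WHITE (4,3): turn R to N, flip to black, move to (3,3). |black|=7
Step 8: on WHITE (3,3): turn R to E, flip to black, move to (3,4). |black|=8
Step 9: on WHITE (3,4): turn R to S, flip to black, move to (4,4). |black|=9
Step 10: on WHITE (4,4): turn R to W, flip to black, move to (4,3). |black|=10
Step 11: on BLACK (4,3): turn L to S, flip to white, move to (5,3). |black|=9
Step 12: on BLACK (5,3): turn L to E, flip to white, move to (5,4). |black|=8
Step 13: on WHITE (5,4): turn R to S, flip to black, move to (6,4). |black|=9
Step 14: on BLACK (6,4): turn L to E, flip to white, move to (6,5). |black|=8
Step 15: on WHITE (6,5): turn R to S, flip to black, move to (7,5). |black|=9

Answer: 7 5 S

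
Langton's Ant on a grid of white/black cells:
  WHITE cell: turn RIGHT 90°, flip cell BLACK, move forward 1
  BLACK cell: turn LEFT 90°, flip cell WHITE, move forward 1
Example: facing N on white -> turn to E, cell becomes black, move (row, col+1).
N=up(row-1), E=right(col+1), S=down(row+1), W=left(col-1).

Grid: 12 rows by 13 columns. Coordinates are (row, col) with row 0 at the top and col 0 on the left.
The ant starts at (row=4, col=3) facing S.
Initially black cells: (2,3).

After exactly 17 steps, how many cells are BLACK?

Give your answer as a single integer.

Step 1: on WHITE (4,3): turn R to W, flip to black, move to (4,2). |black|=2
Step 2: on WHITE (4,2): turn R to N, flip to black, move to (3,2). |black|=3
Step 3: on WHITE (3,2): turn R to E, flip to black, move to (3,3). |black|=4
Step 4: on WHITE (3,3): turn R to S, flip to black, move to (4,3). |black|=5
Step 5: on BLACK (4,3): turn L to E, flip to white, move to (4,4). |black|=4
Step 6: on WHITE (4,4): turn R to S, flip to black, move to (5,4). |black|=5
Step 7: on WHITE (5,4): turn R to W, flip to black, move to (5,3). |black|=6
Step 8: on WHITE (5,3): turn R to N, flip to black, move to (4,3). |black|=7
Step 9: on WHITE (4,3): turn R to E, flip to black, move to (4,4). |black|=8
Step 10: on BLACK (4,4): turn L to N, flip to white, move to (3,4). |black|=7
Step 11: on WHITE (3,4): turn R to E, flip to black, move to (3,5). |black|=8
Step 12: on WHITE (3,5): turn R to S, flip to black, move to (4,5). |black|=9
Step 13: on WHITE (4,5): turn R to W, flip to black, move to (4,4). |black|=10
Step 14: on WHITE (4,4): turn R to N, flip to black, move to (3,4). |black|=11
Step 15: on BLACK (3,4): turn L to W, flip to white, move to (3,3). |black|=10
Step 16: on BLACK (3,3): turn L to S, flip to white, move to (4,3). |black|=9
Step 17: on BLACK (4,3): turn L to E, flip to white, move to (4,4). |black|=8

Answer: 8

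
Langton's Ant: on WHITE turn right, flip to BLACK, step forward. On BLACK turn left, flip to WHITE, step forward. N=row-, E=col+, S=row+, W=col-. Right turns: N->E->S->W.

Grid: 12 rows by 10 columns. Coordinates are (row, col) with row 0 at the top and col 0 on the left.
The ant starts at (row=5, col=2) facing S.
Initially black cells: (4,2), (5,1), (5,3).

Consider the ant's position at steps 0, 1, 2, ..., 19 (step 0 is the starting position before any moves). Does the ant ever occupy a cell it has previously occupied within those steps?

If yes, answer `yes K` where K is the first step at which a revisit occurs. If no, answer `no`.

Answer: yes 5

Derivation:
Step 1: on WHITE (5,2): turn R to W, flip to black, move to (5,1). |black|=4 — new cell
Step 2: on BLACK (5,1): turn L to S, flip to white, move to (6,1). |black|=3 — new cell
Step 3: on WHITE (6,1): turn R to W, flip to black, move to (6,0). |black|=4 — new cell
Step 4: on WHITE (6,0): turn R to N, flip to black, move to (5,0). |black|=5 — new cell
Step 5: on WHITE (5,0): turn R to E, flip to black, move to (5,1). |black|=6 — REVISIT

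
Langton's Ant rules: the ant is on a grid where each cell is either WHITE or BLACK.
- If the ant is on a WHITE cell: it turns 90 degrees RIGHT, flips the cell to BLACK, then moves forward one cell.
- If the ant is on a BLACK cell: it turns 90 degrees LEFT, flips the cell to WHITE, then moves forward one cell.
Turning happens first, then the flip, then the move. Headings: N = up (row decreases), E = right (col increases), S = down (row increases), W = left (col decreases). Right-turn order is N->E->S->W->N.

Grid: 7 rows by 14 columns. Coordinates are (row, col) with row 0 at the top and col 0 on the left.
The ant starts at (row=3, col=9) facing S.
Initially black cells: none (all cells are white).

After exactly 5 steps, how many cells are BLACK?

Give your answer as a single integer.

Step 1: on WHITE (3,9): turn R to W, flip to black, move to (3,8). |black|=1
Step 2: on WHITE (3,8): turn R to N, flip to black, move to (2,8). |black|=2
Step 3: on WHITE (2,8): turn R to E, flip to black, move to (2,9). |black|=3
Step 4: on WHITE (2,9): turn R to S, flip to black, move to (3,9). |black|=4
Step 5: on BLACK (3,9): turn L to E, flip to white, move to (3,10). |black|=3

Answer: 3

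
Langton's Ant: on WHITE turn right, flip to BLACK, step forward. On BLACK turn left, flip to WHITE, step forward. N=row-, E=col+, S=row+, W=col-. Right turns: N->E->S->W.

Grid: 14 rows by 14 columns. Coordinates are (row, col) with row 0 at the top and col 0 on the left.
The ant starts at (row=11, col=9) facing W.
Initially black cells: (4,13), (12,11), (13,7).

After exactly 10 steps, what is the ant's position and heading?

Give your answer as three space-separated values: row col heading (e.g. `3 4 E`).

Answer: 12 10 E

Derivation:
Step 1: on WHITE (11,9): turn R to N, flip to black, move to (10,9). |black|=4
Step 2: on WHITE (10,9): turn R to E, flip to black, move to (10,10). |black|=5
Step 3: on WHITE (10,10): turn R to S, flip to black, move to (11,10). |black|=6
Step 4: on WHITE (11,10): turn R to W, flip to black, move to (11,9). |black|=7
Step 5: on BLACK (11,9): turn L to S, flip to white, move to (12,9). |black|=6
Step 6: on WHITE (12,9): turn R to W, flip to black, move to (12,8). |black|=7
Step 7: on WHITE (12,8): turn R to N, flip to black, move to (11,8). |black|=8
Step 8: on WHITE (11,8): turn R to E, flip to black, move to (11,9). |black|=9
Step 9: on WHITE (11,9): turn R to S, flip to black, move to (12,9). |black|=10
Step 10: on BLACK (12,9): turn L to E, flip to white, move to (12,10). |black|=9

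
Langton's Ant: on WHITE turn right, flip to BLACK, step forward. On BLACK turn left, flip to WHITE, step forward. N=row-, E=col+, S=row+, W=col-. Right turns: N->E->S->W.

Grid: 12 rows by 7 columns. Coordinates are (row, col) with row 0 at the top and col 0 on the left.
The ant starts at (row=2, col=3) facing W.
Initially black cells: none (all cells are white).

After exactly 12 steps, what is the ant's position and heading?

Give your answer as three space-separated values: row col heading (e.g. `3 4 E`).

Step 1: on WHITE (2,3): turn R to N, flip to black, move to (1,3). |black|=1
Step 2: on WHITE (1,3): turn R to E, flip to black, move to (1,4). |black|=2
Step 3: on WHITE (1,4): turn R to S, flip to black, move to (2,4). |black|=3
Step 4: on WHITE (2,4): turn R to W, flip to black, move to (2,3). |black|=4
Step 5: on BLACK (2,3): turn L to S, flip to white, move to (3,3). |black|=3
Step 6: on WHITE (3,3): turn R to W, flip to black, move to (3,2). |black|=4
Step 7: on WHITE (3,2): turn R to N, flip to black, move to (2,2). |black|=5
Step 8: on WHITE (2,2): turn R to E, flip to black, move to (2,3). |black|=6
Step 9: on WHITE (2,3): turn R to S, flip to black, move to (3,3). |black|=7
Step 10: on BLACK (3,3): turn L to E, flip to white, move to (3,4). |black|=6
Step 11: on WHITE (3,4): turn R to S, flip to black, move to (4,4). |black|=7
Step 12: on WHITE (4,4): turn R to W, flip to black, move to (4,3). |black|=8

Answer: 4 3 W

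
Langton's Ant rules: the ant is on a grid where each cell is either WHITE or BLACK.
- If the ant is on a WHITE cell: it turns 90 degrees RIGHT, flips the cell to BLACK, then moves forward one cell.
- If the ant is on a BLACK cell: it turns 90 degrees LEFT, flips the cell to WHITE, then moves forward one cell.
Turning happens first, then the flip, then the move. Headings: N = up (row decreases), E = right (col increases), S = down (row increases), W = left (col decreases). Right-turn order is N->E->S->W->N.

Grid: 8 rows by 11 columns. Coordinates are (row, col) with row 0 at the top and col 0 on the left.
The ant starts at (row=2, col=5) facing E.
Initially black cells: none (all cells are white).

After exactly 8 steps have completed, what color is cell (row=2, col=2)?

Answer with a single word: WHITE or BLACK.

Answer: WHITE

Derivation:
Step 1: on WHITE (2,5): turn R to S, flip to black, move to (3,5). |black|=1
Step 2: on WHITE (3,5): turn R to W, flip to black, move to (3,4). |black|=2
Step 3: on WHITE (3,4): turn R to N, flip to black, move to (2,4). |black|=3
Step 4: on WHITE (2,4): turn R to E, flip to black, move to (2,5). |black|=4
Step 5: on BLACK (2,5): turn L to N, flip to white, move to (1,5). |black|=3
Step 6: on WHITE (1,5): turn R to E, flip to black, move to (1,6). |black|=4
Step 7: on WHITE (1,6): turn R to S, flip to black, move to (2,6). |black|=5
Step 8: on WHITE (2,6): turn R to W, flip to black, move to (2,5). |black|=6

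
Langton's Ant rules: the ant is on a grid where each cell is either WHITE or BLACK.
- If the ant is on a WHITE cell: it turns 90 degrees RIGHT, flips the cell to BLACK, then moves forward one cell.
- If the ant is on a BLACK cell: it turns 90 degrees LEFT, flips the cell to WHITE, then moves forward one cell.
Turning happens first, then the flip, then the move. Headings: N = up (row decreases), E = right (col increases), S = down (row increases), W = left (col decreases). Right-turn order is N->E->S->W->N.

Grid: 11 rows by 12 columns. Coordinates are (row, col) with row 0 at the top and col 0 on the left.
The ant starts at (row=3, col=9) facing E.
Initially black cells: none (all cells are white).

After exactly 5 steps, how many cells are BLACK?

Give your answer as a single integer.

Answer: 3

Derivation:
Step 1: on WHITE (3,9): turn R to S, flip to black, move to (4,9). |black|=1
Step 2: on WHITE (4,9): turn R to W, flip to black, move to (4,8). |black|=2
Step 3: on WHITE (4,8): turn R to N, flip to black, move to (3,8). |black|=3
Step 4: on WHITE (3,8): turn R to E, flip to black, move to (3,9). |black|=4
Step 5: on BLACK (3,9): turn L to N, flip to white, move to (2,9). |black|=3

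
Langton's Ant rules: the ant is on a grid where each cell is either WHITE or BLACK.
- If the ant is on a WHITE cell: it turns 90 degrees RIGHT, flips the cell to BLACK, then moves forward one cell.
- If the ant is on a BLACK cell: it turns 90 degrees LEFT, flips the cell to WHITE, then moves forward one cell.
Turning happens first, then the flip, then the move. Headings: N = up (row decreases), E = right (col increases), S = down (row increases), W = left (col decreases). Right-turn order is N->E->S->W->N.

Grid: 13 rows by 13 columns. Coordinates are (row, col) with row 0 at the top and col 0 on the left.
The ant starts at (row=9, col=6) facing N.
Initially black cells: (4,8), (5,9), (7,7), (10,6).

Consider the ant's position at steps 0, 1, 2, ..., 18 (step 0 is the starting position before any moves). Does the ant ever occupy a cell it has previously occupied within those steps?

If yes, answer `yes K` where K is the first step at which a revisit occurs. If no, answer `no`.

Answer: yes 7

Derivation:
Step 1: on WHITE (9,6): turn R to E, flip to black, move to (9,7). |black|=5 — new cell
Step 2: on WHITE (9,7): turn R to S, flip to black, move to (10,7). |black|=6 — new cell
Step 3: on WHITE (10,7): turn R to W, flip to black, move to (10,6). |black|=7 — new cell
Step 4: on BLACK (10,6): turn L to S, flip to white, move to (11,6). |black|=6 — new cell
Step 5: on WHITE (11,6): turn R to W, flip to black, move to (11,5). |black|=7 — new cell
Step 6: on WHITE (11,5): turn R to N, flip to black, move to (10,5). |black|=8 — new cell
Step 7: on WHITE (10,5): turn R to E, flip to black, move to (10,6). |black|=9 — REVISIT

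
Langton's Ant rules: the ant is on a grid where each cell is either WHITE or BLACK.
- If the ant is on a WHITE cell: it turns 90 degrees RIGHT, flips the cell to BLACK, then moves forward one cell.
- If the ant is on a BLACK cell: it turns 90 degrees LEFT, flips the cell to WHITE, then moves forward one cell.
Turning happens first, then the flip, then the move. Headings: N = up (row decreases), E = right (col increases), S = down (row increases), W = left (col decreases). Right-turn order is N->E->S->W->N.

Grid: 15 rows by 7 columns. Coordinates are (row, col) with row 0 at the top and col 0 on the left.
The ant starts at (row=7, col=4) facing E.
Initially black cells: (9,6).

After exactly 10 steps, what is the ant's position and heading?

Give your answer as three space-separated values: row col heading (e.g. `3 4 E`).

Step 1: on WHITE (7,4): turn R to S, flip to black, move to (8,4). |black|=2
Step 2: on WHITE (8,4): turn R to W, flip to black, move to (8,3). |black|=3
Step 3: on WHITE (8,3): turn R to N, flip to black, move to (7,3). |black|=4
Step 4: on WHITE (7,3): turn R to E, flip to black, move to (7,4). |black|=5
Step 5: on BLACK (7,4): turn L to N, flip to white, move to (6,4). |black|=4
Step 6: on WHITE (6,4): turn R to E, flip to black, move to (6,5). |black|=5
Step 7: on WHITE (6,5): turn R to S, flip to black, move to (7,5). |black|=6
Step 8: on WHITE (7,5): turn R to W, flip to black, move to (7,4). |black|=7
Step 9: on WHITE (7,4): turn R to N, flip to black, move to (6,4). |black|=8
Step 10: on BLACK (6,4): turn L to W, flip to white, move to (6,3). |black|=7

Answer: 6 3 W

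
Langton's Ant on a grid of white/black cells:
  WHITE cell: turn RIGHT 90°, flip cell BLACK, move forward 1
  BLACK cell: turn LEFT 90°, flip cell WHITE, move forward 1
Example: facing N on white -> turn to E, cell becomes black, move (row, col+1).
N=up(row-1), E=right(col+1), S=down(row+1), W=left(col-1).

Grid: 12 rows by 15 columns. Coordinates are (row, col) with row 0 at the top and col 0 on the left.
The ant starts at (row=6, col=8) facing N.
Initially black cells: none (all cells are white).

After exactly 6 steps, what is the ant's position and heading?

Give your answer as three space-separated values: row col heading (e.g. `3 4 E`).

Step 1: on WHITE (6,8): turn R to E, flip to black, move to (6,9). |black|=1
Step 2: on WHITE (6,9): turn R to S, flip to black, move to (7,9). |black|=2
Step 3: on WHITE (7,9): turn R to W, flip to black, move to (7,8). |black|=3
Step 4: on WHITE (7,8): turn R to N, flip to black, move to (6,8). |black|=4
Step 5: on BLACK (6,8): turn L to W, flip to white, move to (6,7). |black|=3
Step 6: on WHITE (6,7): turn R to N, flip to black, move to (5,7). |black|=4

Answer: 5 7 N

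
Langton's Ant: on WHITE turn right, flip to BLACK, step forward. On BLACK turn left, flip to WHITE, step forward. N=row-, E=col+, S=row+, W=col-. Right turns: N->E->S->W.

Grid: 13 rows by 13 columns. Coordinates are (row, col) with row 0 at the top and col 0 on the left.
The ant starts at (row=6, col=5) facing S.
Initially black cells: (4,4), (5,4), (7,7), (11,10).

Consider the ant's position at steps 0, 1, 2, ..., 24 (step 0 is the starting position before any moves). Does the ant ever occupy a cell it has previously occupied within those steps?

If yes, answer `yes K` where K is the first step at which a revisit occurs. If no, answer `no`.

Answer: yes 9

Derivation:
Step 1: on WHITE (6,5): turn R to W, flip to black, move to (6,4). |black|=5 — new cell
Step 2: on WHITE (6,4): turn R to N, flip to black, move to (5,4). |black|=6 — new cell
Step 3: on BLACK (5,4): turn L to W, flip to white, move to (5,3). |black|=5 — new cell
Step 4: on WHITE (5,3): turn R to N, flip to black, move to (4,3). |black|=6 — new cell
Step 5: on WHITE (4,3): turn R to E, flip to black, move to (4,4). |black|=7 — new cell
Step 6: on BLACK (4,4): turn L to N, flip to white, move to (3,4). |black|=6 — new cell
Step 7: on WHITE (3,4): turn R to E, flip to black, move to (3,5). |black|=7 — new cell
Step 8: on WHITE (3,5): turn R to S, flip to black, move to (4,5). |black|=8 — new cell
Step 9: on WHITE (4,5): turn R to W, flip to black, move to (4,4). |black|=9 — REVISIT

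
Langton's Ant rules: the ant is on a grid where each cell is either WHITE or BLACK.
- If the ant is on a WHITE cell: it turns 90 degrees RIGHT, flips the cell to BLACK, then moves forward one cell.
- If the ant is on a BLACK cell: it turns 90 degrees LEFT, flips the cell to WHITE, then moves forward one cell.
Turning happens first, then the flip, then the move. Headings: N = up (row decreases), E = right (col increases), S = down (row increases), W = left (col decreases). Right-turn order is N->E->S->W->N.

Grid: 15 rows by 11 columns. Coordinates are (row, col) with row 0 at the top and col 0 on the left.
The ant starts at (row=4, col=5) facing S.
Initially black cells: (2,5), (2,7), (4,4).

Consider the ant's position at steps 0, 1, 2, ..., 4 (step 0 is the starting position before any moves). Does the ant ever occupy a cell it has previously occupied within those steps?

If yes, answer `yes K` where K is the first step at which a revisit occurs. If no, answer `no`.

Step 1: on WHITE (4,5): turn R to W, flip to black, move to (4,4). |black|=4 — new cell
Step 2: on BLACK (4,4): turn L to S, flip to white, move to (5,4). |black|=3 — new cell
Step 3: on WHITE (5,4): turn R to W, flip to black, move to (5,3). |black|=4 — new cell
Step 4: on WHITE (5,3): turn R to N, flip to black, move to (4,3). |black|=5 — new cell
No revisit within 4 steps.

Answer: no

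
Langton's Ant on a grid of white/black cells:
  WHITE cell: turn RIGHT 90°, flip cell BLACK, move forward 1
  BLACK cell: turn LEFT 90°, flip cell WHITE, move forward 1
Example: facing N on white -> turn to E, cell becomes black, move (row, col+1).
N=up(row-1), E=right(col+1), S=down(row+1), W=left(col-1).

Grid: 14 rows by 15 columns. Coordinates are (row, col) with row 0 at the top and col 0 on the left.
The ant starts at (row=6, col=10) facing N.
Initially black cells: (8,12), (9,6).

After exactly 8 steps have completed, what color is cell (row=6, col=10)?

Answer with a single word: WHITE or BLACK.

Answer: WHITE

Derivation:
Step 1: on WHITE (6,10): turn R to E, flip to black, move to (6,11). |black|=3
Step 2: on WHITE (6,11): turn R to S, flip to black, move to (7,11). |black|=4
Step 3: on WHITE (7,11): turn R to W, flip to black, move to (7,10). |black|=5
Step 4: on WHITE (7,10): turn R to N, flip to black, move to (6,10). |black|=6
Step 5: on BLACK (6,10): turn L to W, flip to white, move to (6,9). |black|=5
Step 6: on WHITE (6,9): turn R to N, flip to black, move to (5,9). |black|=6
Step 7: on WHITE (5,9): turn R to E, flip to black, move to (5,10). |black|=7
Step 8: on WHITE (5,10): turn R to S, flip to black, move to (6,10). |black|=8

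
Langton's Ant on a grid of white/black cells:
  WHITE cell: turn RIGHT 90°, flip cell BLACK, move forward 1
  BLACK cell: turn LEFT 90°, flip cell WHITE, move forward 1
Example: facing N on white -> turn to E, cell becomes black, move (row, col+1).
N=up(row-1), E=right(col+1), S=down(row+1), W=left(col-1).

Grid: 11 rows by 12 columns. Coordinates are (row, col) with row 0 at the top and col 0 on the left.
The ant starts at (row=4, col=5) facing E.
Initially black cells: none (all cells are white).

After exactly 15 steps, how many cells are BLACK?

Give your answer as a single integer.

Answer: 9

Derivation:
Step 1: on WHITE (4,5): turn R to S, flip to black, move to (5,5). |black|=1
Step 2: on WHITE (5,5): turn R to W, flip to black, move to (5,4). |black|=2
Step 3: on WHITE (5,4): turn R to N, flip to black, move to (4,4). |black|=3
Step 4: on WHITE (4,4): turn R to E, flip to black, move to (4,5). |black|=4
Step 5: on BLACK (4,5): turn L to N, flip to white, move to (3,5). |black|=3
Step 6: on WHITE (3,5): turn R to E, flip to black, move to (3,6). |black|=4
Step 7: on WHITE (3,6): turn R to S, flip to black, move to (4,6). |black|=5
Step 8: on WHITE (4,6): turn R to W, flip to black, move to (4,5). |black|=6
Step 9: on WHITE (4,5): turn R to N, flip to black, move to (3,5). |black|=7
Step 10: on BLACK (3,5): turn L to W, flip to white, move to (3,4). |black|=6
Step 11: on WHITE (3,4): turn R to N, flip to black, move to (2,4). |black|=7
Step 12: on WHITE (2,4): turn R to E, flip to black, move to (2,5). |black|=8
Step 13: on WHITE (2,5): turn R to S, flip to black, move to (3,5). |black|=9
Step 14: on WHITE (3,5): turn R to W, flip to black, move to (3,4). |black|=10
Step 15: on BLACK (3,4): turn L to S, flip to white, move to (4,4). |black|=9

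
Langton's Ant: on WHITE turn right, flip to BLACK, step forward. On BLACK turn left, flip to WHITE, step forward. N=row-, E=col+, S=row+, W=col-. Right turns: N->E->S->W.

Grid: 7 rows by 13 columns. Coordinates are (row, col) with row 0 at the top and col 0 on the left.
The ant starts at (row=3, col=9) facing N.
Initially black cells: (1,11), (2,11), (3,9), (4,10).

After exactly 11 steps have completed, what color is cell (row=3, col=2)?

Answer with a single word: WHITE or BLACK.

Step 1: on BLACK (3,9): turn L to W, flip to white, move to (3,8). |black|=3
Step 2: on WHITE (3,8): turn R to N, flip to black, move to (2,8). |black|=4
Step 3: on WHITE (2,8): turn R to E, flip to black, move to (2,9). |black|=5
Step 4: on WHITE (2,9): turn R to S, flip to black, move to (3,9). |black|=6
Step 5: on WHITE (3,9): turn R to W, flip to black, move to (3,8). |black|=7
Step 6: on BLACK (3,8): turn L to S, flip to white, move to (4,8). |black|=6
Step 7: on WHITE (4,8): turn R to W, flip to black, move to (4,7). |black|=7
Step 8: on WHITE (4,7): turn R to N, flip to black, move to (3,7). |black|=8
Step 9: on WHITE (3,7): turn R to E, flip to black, move to (3,8). |black|=9
Step 10: on WHITE (3,8): turn R to S, flip to black, move to (4,8). |black|=10
Step 11: on BLACK (4,8): turn L to E, flip to white, move to (4,9). |black|=9

Answer: WHITE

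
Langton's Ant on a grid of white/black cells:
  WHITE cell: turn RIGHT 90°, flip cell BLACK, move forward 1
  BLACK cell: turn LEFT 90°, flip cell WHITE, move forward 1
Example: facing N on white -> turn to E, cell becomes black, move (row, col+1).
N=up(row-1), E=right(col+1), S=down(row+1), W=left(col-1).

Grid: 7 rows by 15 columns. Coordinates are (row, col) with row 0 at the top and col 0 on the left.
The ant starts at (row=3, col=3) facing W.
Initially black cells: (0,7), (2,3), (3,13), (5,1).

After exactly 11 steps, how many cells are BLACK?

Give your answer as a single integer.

Step 1: on WHITE (3,3): turn R to N, flip to black, move to (2,3). |black|=5
Step 2: on BLACK (2,3): turn L to W, flip to white, move to (2,2). |black|=4
Step 3: on WHITE (2,2): turn R to N, flip to black, move to (1,2). |black|=5
Step 4: on WHITE (1,2): turn R to E, flip to black, move to (1,3). |black|=6
Step 5: on WHITE (1,3): turn R to S, flip to black, move to (2,3). |black|=7
Step 6: on WHITE (2,3): turn R to W, flip to black, move to (2,2). |black|=8
Step 7: on BLACK (2,2): turn L to S, flip to white, move to (3,2). |black|=7
Step 8: on WHITE (3,2): turn R to W, flip to black, move to (3,1). |black|=8
Step 9: on WHITE (3,1): turn R to N, flip to black, move to (2,1). |black|=9
Step 10: on WHITE (2,1): turn R to E, flip to black, move to (2,2). |black|=10
Step 11: on WHITE (2,2): turn R to S, flip to black, move to (3,2). |black|=11

Answer: 11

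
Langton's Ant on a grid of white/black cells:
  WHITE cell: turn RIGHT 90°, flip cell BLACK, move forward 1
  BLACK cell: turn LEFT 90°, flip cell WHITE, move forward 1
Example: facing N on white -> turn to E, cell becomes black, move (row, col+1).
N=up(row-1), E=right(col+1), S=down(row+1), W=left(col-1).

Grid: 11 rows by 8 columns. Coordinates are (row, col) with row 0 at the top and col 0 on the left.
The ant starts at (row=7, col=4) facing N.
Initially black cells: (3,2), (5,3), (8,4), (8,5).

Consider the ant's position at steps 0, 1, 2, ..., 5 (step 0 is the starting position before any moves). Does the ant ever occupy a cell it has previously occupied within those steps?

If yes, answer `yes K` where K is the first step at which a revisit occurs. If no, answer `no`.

Answer: no

Derivation:
Step 1: on WHITE (7,4): turn R to E, flip to black, move to (7,5). |black|=5 — new cell
Step 2: on WHITE (7,5): turn R to S, flip to black, move to (8,5). |black|=6 — new cell
Step 3: on BLACK (8,5): turn L to E, flip to white, move to (8,6). |black|=5 — new cell
Step 4: on WHITE (8,6): turn R to S, flip to black, move to (9,6). |black|=6 — new cell
Step 5: on WHITE (9,6): turn R to W, flip to black, move to (9,5). |black|=7 — new cell
No revisit within 5 steps.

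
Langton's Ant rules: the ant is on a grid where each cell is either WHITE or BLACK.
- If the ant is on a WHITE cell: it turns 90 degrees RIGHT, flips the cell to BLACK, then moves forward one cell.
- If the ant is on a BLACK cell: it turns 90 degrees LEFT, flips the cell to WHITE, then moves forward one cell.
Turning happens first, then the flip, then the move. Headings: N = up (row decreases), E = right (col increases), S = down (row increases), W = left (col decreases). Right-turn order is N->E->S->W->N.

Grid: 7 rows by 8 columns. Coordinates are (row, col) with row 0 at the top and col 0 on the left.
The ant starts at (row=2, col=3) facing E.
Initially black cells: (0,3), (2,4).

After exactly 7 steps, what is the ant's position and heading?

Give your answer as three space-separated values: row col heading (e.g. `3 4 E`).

Step 1: on WHITE (2,3): turn R to S, flip to black, move to (3,3). |black|=3
Step 2: on WHITE (3,3): turn R to W, flip to black, move to (3,2). |black|=4
Step 3: on WHITE (3,2): turn R to N, flip to black, move to (2,2). |black|=5
Step 4: on WHITE (2,2): turn R to E, flip to black, move to (2,3). |black|=6
Step 5: on BLACK (2,3): turn L to N, flip to white, move to (1,3). |black|=5
Step 6: on WHITE (1,3): turn R to E, flip to black, move to (1,4). |black|=6
Step 7: on WHITE (1,4): turn R to S, flip to black, move to (2,4). |black|=7

Answer: 2 4 S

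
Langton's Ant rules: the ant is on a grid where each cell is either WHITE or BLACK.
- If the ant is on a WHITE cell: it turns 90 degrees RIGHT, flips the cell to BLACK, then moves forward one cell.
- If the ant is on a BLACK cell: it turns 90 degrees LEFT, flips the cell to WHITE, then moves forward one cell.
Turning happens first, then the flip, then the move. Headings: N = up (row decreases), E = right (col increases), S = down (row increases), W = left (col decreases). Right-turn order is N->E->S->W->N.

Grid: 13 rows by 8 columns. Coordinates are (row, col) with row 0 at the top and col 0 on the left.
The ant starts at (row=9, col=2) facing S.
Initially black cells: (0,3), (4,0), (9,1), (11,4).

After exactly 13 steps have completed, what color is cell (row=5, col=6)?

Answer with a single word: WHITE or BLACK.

Step 1: on WHITE (9,2): turn R to W, flip to black, move to (9,1). |black|=5
Step 2: on BLACK (9,1): turn L to S, flip to white, move to (10,1). |black|=4
Step 3: on WHITE (10,1): turn R to W, flip to black, move to (10,0). |black|=5
Step 4: on WHITE (10,0): turn R to N, flip to black, move to (9,0). |black|=6
Step 5: on WHITE (9,0): turn R to E, flip to black, move to (9,1). |black|=7
Step 6: on WHITE (9,1): turn R to S, flip to black, move to (10,1). |black|=8
Step 7: on BLACK (10,1): turn L to E, flip to white, move to (10,2). |black|=7
Step 8: on WHITE (10,2): turn R to S, flip to black, move to (11,2). |black|=8
Step 9: on WHITE (11,2): turn R to W, flip to black, move to (11,1). |black|=9
Step 10: on WHITE (11,1): turn R to N, flip to black, move to (10,1). |black|=10
Step 11: on WHITE (10,1): turn R to E, flip to black, move to (10,2). |black|=11
Step 12: on BLACK (10,2): turn L to N, flip to white, move to (9,2). |black|=10
Step 13: on BLACK (9,2): turn L to W, flip to white, move to (9,1). |black|=9

Answer: WHITE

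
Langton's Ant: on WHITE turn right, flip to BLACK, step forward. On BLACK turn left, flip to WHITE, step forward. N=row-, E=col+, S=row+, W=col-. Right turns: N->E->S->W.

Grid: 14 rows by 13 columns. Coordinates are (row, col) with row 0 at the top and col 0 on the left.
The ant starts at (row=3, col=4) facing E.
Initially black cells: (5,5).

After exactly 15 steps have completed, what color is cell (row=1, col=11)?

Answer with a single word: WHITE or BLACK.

Step 1: on WHITE (3,4): turn R to S, flip to black, move to (4,4). |black|=2
Step 2: on WHITE (4,4): turn R to W, flip to black, move to (4,3). |black|=3
Step 3: on WHITE (4,3): turn R to N, flip to black, move to (3,3). |black|=4
Step 4: on WHITE (3,3): turn R to E, flip to black, move to (3,4). |black|=5
Step 5: on BLACK (3,4): turn L to N, flip to white, move to (2,4). |black|=4
Step 6: on WHITE (2,4): turn R to E, flip to black, move to (2,5). |black|=5
Step 7: on WHITE (2,5): turn R to S, flip to black, move to (3,5). |black|=6
Step 8: on WHITE (3,5): turn R to W, flip to black, move to (3,4). |black|=7
Step 9: on WHITE (3,4): turn R to N, flip to black, move to (2,4). |black|=8
Step 10: on BLACK (2,4): turn L to W, flip to white, move to (2,3). |black|=7
Step 11: on WHITE (2,3): turn R to N, flip to black, move to (1,3). |black|=8
Step 12: on WHITE (1,3): turn R to E, flip to black, move to (1,4). |black|=9
Step 13: on WHITE (1,4): turn R to S, flip to black, move to (2,4). |black|=10
Step 14: on WHITE (2,4): turn R to W, flip to black, move to (2,3). |black|=11
Step 15: on BLACK (2,3): turn L to S, flip to white, move to (3,3). |black|=10

Answer: WHITE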